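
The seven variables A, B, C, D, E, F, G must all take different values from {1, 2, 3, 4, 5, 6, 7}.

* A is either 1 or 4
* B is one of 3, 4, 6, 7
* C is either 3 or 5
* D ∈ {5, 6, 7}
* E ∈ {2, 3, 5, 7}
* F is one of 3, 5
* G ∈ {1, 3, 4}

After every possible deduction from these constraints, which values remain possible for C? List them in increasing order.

The 7 variables draw from only 7 values {1, 2, 3, 4, 5, 6, 7}, so each is used; only E can be 2, hence E = 2.
The 2 variables C and F are confined to {3, 5}, which locks those values in; drop them from B, D, G.
A and G share exactly the 2 values {1, 4}; by pigeonhole those values go to them, so strike 1, 4 from B.
No further eliminations apply; C can still be any of 3, 5.

3, 5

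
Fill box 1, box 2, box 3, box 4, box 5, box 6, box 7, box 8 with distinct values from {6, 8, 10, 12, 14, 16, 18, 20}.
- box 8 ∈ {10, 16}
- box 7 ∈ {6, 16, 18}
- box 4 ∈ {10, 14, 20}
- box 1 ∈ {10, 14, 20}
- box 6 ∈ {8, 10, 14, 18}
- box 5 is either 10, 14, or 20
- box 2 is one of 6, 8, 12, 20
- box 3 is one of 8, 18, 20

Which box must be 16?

box 8

Among the 8 variables, 12 fits only box 2 (and all 8 values in {6, 8, 10, 12, 14, 16, 18, 20} must be used), so box 2 = 12.
The 7 still-open variables draw from only 7 values {6, 8, 10, 14, 16, 18, 20}, so each is used; only box 7 can be 6, hence box 7 = 6.
The 6 still-open variables draw from only 6 values {8, 10, 14, 16, 18, 20}, so each is used; only box 8 can be 16, hence box 8 = 16.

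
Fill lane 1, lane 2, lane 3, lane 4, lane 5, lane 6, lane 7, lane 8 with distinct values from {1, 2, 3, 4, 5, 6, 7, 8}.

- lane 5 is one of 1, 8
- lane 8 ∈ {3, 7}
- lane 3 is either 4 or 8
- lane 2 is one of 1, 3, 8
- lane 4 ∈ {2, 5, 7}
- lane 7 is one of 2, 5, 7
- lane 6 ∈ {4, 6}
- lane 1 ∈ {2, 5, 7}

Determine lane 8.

The 8 variables draw from only 8 values {1, 2, 3, 4, 5, 6, 7, 8}, so each is used; only lane 6 can be 6, hence lane 6 = 6.
The 7 still-open variables draw from only 7 values {1, 2, 3, 4, 5, 7, 8}, so each is used; only lane 3 can be 4, hence lane 3 = 4.
The 3 variables lane 1, lane 4, lane 7 are confined to {2, 5, 7}, which locks those values in; drop them from lane 8.
So lane 8 = 3.

3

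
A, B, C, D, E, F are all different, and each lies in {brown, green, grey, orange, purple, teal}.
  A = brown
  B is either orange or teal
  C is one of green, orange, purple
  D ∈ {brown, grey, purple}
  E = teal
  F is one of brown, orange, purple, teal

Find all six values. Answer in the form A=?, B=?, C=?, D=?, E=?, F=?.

A=brown, B=orange, C=green, D=grey, E=teal, F=purple

A's domain is down to {brown}, so A = brown. Strike brown from D, F.
E's domain is down to {teal}, so E = teal. Eliminate teal elsewhere: B, F.
B must be orange (only option left). Remove orange from C, F.
F must be purple (only option left). So C, D can't be purple.
C's domain is down to {green}, so C = green.
D has just one choice, so D = grey.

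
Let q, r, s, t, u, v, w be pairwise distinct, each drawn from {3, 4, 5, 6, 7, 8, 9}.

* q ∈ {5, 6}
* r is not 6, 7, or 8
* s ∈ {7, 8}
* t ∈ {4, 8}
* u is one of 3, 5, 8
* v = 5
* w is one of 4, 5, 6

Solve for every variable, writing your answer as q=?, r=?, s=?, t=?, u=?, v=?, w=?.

v must be 5 (only option left). So q, r, u, w can't be 5.
That leaves q = 6. So w can't be 6.
That leaves w = 4. Remove 4 from r, t.
That leaves t = 8. Remove 8 from s, u.
u has just one choice, so u = 3. So r can't be 3.
r must be 9 (only option left).
s's domain is down to {7}, so s = 7.

q=6, r=9, s=7, t=8, u=3, v=5, w=4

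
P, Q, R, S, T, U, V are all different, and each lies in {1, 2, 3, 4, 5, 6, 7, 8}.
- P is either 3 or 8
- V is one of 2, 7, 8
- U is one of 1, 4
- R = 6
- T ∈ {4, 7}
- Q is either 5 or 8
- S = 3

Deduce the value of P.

R's domain is down to {6}, so R = 6.
That leaves S = 3. Remove 3 from P.
So P = 8.

8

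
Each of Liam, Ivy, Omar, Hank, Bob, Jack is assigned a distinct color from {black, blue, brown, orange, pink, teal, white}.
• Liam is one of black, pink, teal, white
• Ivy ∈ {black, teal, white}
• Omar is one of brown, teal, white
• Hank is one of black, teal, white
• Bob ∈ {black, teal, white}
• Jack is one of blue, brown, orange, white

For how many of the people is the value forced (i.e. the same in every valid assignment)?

2

Ivy, Hank, Bob between them cover only {black, teal, white} — a naked triple. Remove those values from Liam, Omar, Jack.
Liam has just one choice, so Liam = pink.
Omar has just one choice, so Omar = brown. Strike brown from Jack.
Determined: Liam=pink, Omar=brown. The other people each still have more than one consistent value. That makes 2.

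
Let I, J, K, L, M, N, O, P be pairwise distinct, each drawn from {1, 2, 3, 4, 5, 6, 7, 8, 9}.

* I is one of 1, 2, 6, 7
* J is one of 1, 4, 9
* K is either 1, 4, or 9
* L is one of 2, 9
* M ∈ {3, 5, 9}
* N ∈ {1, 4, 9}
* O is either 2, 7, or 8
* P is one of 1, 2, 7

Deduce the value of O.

8

J, K, N share exactly the 3 values {1, 4, 9}; by pigeonhole those values go to them, so strike 1, 4, 9 from I, L, M, P.
L has just one choice, so L = 2. Eliminate 2 elsewhere: I, O, P.
That leaves P = 7. So I, O can't be 7.
So O = 8.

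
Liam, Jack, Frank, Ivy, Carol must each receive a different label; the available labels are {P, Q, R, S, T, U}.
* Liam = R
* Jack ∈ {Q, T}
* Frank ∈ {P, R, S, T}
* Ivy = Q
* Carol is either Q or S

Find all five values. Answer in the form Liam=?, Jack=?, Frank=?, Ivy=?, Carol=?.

Liam=R, Jack=T, Frank=P, Ivy=Q, Carol=S

Liam's domain is down to {R}, so Liam = R. So Frank can't be R.
Ivy's domain is down to {Q}, so Ivy = Q. Strike Q from Jack, Carol.
That leaves Carol = S. Remove S from Frank.
Jack's domain is down to {T}, so Jack = T. Remove T from Frank.
That leaves Frank = P.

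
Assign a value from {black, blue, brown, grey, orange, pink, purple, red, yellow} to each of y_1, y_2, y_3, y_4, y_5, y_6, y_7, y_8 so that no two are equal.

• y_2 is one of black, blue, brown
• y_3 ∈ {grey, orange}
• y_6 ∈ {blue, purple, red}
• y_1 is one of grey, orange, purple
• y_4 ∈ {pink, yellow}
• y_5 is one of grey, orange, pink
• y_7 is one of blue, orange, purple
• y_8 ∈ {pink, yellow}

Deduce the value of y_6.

y_4 and y_8 share exactly the 2 values {pink, yellow}; by pigeonhole those values go to them, so strike pink, yellow from y_5.
The 2 variables y_3 and y_5 are confined to {grey, orange}, which locks those values in; drop them from y_1, y_7.
y_1 has just one choice, so y_1 = purple. Strike purple from y_6, y_7.
That leaves y_7 = blue. So y_2, y_6 can't be blue.
So y_6 = red.

red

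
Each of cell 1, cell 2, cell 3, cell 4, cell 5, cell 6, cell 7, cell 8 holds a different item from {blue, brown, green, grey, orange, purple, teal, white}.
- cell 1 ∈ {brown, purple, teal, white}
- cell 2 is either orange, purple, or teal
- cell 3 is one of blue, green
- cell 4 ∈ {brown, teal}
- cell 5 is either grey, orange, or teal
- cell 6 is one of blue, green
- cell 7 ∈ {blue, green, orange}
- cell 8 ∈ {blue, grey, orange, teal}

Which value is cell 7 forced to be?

The 8 variables together cover exactly {blue, brown, green, grey, orange, purple, teal, white} — 8 values for 8 variables — and white appears only in cell 1's list, so cell 1 = white.
The 7 still-open variables together cover exactly {blue, brown, green, grey, orange, purple, teal} — 7 values for 7 variables — and brown appears only in cell 4's list, so cell 4 = brown.
The 6 still-open variables together cover exactly {blue, green, grey, orange, purple, teal} — 6 values for 6 variables — and purple appears only in cell 2's list, so cell 2 = purple.
The 2 variables cell 3 and cell 6 are confined to {blue, green}, which locks those values in; drop them from cell 7, cell 8.
So cell 7 = orange.

orange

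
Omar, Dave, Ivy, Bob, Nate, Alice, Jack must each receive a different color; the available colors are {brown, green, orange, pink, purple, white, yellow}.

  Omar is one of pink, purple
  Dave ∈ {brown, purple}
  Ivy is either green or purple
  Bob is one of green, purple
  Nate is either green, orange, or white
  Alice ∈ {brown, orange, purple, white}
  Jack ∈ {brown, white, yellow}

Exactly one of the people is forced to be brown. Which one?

The 7 variables draw from only 7 values {brown, green, orange, pink, purple, white, yellow}, so each is used; only Omar can be pink, hence Omar = pink.
The 6 still-open variables draw from only 6 values {brown, green, orange, purple, white, yellow}, so each is used; only Jack can be yellow, hence Jack = yellow.
Ivy and Bob share exactly the 2 values {green, purple}; by pigeonhole those values go to them, so strike green, purple from Dave, Nate, Alice.
So brown goes to Dave.

Dave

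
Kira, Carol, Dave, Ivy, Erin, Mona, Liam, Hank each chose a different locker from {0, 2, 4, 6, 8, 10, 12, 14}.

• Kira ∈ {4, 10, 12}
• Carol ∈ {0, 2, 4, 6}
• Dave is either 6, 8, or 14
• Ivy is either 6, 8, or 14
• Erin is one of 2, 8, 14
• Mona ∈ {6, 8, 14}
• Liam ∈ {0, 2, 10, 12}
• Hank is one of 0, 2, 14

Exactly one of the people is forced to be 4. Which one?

Carol

The 3 variables Dave, Ivy, Mona are confined to {6, 8, 14}, which locks those values in; drop them from Carol, Erin, Hank.
Erin must be 2 (only option left). So Carol, Liam, Hank can't be 2.
Hank has just one choice, so Hank = 0. So Carol, Liam can't be 0.
So 4 goes to Carol.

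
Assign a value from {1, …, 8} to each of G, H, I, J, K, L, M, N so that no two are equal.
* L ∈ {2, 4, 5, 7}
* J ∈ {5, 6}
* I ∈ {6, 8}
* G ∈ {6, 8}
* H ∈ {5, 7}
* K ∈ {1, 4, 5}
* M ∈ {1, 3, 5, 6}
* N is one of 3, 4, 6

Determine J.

The 8 variables draw from only 8 values {1, 2, 3, 4, 5, 6, 7, 8}, so each is used; only L can be 2, hence L = 2.
The 7 still-open variables draw from only 7 values {1, 3, 4, 5, 6, 7, 8}, so each is used; only H can be 7, hence H = 7.
G and I between them cover only {6, 8} — a naked pair. Remove those values from J, M, N.
So J = 5.

5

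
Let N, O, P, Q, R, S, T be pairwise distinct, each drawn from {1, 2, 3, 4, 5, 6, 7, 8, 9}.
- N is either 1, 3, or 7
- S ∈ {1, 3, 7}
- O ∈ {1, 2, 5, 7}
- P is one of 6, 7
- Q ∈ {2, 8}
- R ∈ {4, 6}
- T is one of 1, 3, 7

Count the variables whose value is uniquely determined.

2

The 3 variables N, S, T are confined to {1, 3, 7}, which locks those values in; drop them from O, P.
P's domain is down to {6}, so P = 6. Strike 6 from R.
R must be 4 (only option left).
Determined: P=6, R=4. The other variables each still have more than one consistent value. That makes 2.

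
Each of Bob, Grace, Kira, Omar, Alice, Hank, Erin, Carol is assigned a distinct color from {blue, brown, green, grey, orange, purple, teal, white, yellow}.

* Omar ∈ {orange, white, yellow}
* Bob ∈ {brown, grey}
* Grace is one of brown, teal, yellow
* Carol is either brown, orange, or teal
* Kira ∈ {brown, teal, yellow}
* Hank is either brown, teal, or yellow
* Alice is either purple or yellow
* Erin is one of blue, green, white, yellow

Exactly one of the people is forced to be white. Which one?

Omar

Grace, Kira, Hank between them cover only {brown, teal, yellow} — a naked triple. Remove those values from Bob, Omar, Alice, Erin, Carol.
Bob must be grey (only option left).
That leaves Alice = purple.
Carol's domain is down to {orange}, so Carol = orange. Strike orange from Omar.
So white goes to Omar.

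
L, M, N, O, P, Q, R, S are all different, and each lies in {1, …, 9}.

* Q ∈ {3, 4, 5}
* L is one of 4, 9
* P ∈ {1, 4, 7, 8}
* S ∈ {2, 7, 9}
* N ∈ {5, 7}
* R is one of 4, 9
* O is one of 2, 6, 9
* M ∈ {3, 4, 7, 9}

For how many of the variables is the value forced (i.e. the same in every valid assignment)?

L and R between them cover only {4, 9} — a naked pair. Remove those values from M, O, P, Q, S.
The 3 variables M, N, Q are confined to {3, 5, 7}, which locks those values in; drop them from P, S.
S must be 2 (only option left). Remove 2 from O.
O must be 6 (only option left).
Determined: O=6, S=2. The other variables each still have more than one consistent value. That makes 2.

2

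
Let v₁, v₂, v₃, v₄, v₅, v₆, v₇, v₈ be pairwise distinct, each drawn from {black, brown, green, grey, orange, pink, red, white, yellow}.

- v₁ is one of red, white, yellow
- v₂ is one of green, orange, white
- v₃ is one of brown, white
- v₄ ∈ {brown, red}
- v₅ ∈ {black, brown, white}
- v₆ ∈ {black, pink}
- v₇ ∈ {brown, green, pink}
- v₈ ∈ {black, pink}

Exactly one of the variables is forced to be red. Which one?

The 8 variables together cover exactly {black, brown, green, orange, pink, red, white, yellow} — 8 values for 8 variables — and orange appears only in v₂'s list, so v₂ = orange.
The 7 still-open variables together cover exactly {black, brown, green, pink, red, white, yellow} — 7 values for 7 variables — and green appears only in v₇'s list, so v₇ = green.
Among the 6 still-open variables, yellow fits only v₁ (and all 6 values in {black, brown, pink, red, white, yellow} must be used), so v₁ = yellow.
The 5 still-open variables draw from only 5 values {black, brown, pink, red, white}, so each is used; only v₄ can be red, hence v₄ = red.

v₄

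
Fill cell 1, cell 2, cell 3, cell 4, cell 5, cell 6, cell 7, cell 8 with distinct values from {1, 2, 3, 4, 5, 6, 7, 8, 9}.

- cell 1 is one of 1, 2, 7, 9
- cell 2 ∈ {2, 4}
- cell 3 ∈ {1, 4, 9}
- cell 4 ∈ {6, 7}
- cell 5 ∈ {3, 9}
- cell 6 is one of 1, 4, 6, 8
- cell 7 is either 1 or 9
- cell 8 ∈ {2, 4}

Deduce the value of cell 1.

Among the 8 variables, 3 fits only cell 5 (and all 8 values in {1, 2, 3, 4, 6, 7, 8, 9} must be used), so cell 5 = 3.
The 7 still-open variables together cover exactly {1, 2, 4, 6, 7, 8, 9} — 7 values for 7 variables — and 8 appears only in cell 6's list, so cell 6 = 8.
The 6 still-open variables together cover exactly {1, 2, 4, 6, 7, 9} — 6 values for 6 variables — and 6 appears only in cell 4's list, so cell 4 = 6.
The 5 still-open variables together cover exactly {1, 2, 4, 7, 9} — 5 values for 5 variables — and 7 appears only in cell 1's list, so cell 1 = 7.

7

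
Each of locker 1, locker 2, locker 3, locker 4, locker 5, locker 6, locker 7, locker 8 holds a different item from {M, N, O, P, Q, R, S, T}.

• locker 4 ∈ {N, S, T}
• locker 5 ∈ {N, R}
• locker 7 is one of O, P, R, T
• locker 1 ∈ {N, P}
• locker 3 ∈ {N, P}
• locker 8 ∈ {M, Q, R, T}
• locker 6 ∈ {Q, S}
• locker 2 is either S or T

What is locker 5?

R

The 8 variables draw from only 8 values {M, N, O, P, Q, R, S, T}, so each is used; only locker 8 can be M, hence locker 8 = M.
The 7 still-open variables together cover exactly {N, O, P, Q, R, S, T} — 7 values for 7 variables — and O appears only in locker 7's list, so locker 7 = O.
The 6 still-open variables together cover exactly {N, P, Q, R, S, T} — 6 values for 6 variables — and Q appears only in locker 6's list, so locker 6 = Q.
Among the 5 still-open variables, R fits only locker 5 (and all 5 values in {N, P, R, S, T} must be used), so locker 5 = R.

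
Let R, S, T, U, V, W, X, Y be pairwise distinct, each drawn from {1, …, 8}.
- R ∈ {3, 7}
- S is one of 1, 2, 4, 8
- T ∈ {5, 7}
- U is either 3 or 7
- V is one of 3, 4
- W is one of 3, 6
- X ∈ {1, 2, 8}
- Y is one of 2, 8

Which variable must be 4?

V

The 8 variables draw from only 8 values {1, 2, 3, 4, 5, 6, 7, 8}, so each is used; only T can be 5, hence T = 5.
The 7 still-open variables draw from only 7 values {1, 2, 3, 4, 6, 7, 8}, so each is used; only W can be 6, hence W = 6.
The 2 variables R and U are confined to {3, 7}, which locks those values in; drop them from V.
So 4 goes to V.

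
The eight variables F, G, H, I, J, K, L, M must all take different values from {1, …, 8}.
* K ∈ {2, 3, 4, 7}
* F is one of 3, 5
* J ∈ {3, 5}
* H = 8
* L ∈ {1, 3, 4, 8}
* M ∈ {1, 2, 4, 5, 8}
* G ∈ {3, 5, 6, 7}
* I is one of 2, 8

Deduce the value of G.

6

H must be 8 (only option left). Eliminate 8 elsewhere: I, L, M.
I has just one choice, so I = 2. Eliminate 2 elsewhere: K, M.
Among the 6 still-open variables, 6 fits only G (and all 6 values in {1, 3, 4, 5, 6, 7} must be used), so G = 6.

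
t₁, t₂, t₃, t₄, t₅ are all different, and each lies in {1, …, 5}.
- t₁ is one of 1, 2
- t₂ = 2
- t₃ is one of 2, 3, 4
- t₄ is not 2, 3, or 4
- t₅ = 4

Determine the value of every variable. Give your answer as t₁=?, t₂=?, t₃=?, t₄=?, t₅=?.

t₁=1, t₂=2, t₃=3, t₄=5, t₅=4

t₂ must be 2 (only option left). Strike 2 from t₁, t₃.
That leaves t₅ = 4. So t₃ can't be 4.
t₁ must be 1 (only option left). So t₄ can't be 1.
t₃ has just one choice, so t₃ = 3.
t₄ has just one choice, so t₄ = 5.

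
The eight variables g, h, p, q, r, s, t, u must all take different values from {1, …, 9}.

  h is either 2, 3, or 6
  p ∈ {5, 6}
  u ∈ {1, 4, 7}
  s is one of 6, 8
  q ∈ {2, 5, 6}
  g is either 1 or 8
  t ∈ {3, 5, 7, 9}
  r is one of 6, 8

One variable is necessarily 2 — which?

q

The 2 variables r and s are confined to {6, 8}, which locks those values in; drop them from g, h, p, q.
g's domain is down to {1}, so g = 1. Eliminate 1 elsewhere: u.
p must be 5 (only option left). Remove 5 from q, t.
So 2 goes to q.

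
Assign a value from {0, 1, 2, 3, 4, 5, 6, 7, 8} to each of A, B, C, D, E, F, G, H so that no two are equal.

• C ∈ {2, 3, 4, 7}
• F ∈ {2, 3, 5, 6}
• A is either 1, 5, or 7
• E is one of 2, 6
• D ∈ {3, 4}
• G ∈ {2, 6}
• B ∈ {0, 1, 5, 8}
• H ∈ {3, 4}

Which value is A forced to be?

1

The 2 variables D and H are confined to {3, 4}, which locks those values in; drop them from C, F.
The 2 variables E and G are confined to {2, 6}, which locks those values in; drop them from C, F.
That leaves C = 7. Eliminate 7 elsewhere: A.
F must be 5 (only option left). So A, B can't be 5.
So A = 1.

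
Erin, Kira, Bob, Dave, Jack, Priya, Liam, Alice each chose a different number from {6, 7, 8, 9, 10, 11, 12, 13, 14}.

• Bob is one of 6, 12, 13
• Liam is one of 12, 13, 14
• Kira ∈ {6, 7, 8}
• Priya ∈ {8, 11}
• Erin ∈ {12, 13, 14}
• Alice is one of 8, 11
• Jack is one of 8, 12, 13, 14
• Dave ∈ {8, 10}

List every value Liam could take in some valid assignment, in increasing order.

The 8 variables draw from only 8 values {6, 7, 8, 10, 11, 12, 13, 14}, so each is used; only Kira can be 7, hence Kira = 7.
Among the 7 still-open variables, 6 fits only Bob (and all 7 values in {6, 8, 10, 11, 12, 13, 14} must be used), so Bob = 6.
The 6 still-open variables draw from only 6 values {8, 10, 11, 12, 13, 14}, so each is used; only Dave can be 10, hence Dave = 10.
The 2 variables Priya and Alice are confined to {8, 11}, which locks those values in; drop them from Jack.
No further eliminations apply; Liam can still be any of 12, 13, 14.

12, 13, 14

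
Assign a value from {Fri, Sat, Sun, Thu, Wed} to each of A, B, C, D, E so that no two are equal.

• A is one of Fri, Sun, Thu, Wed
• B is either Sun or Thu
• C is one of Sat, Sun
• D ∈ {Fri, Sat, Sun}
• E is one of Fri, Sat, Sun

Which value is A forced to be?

The 5 variables together cover exactly {Fri, Sat, Sun, Thu, Wed} — 5 values for 5 variables — and Wed appears only in A's list, so A = Wed.

Wed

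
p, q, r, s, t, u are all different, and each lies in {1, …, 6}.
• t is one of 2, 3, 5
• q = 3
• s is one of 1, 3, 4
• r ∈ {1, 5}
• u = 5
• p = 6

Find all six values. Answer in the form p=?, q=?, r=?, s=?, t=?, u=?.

p has just one choice, so p = 6.
q has just one choice, so q = 3. Remove 3 from s, t.
u has just one choice, so u = 5. So r, t can't be 5.
That leaves r = 1. So s can't be 1.
s's domain is down to {4}, so s = 4.
t has just one choice, so t = 2.

p=6, q=3, r=1, s=4, t=2, u=5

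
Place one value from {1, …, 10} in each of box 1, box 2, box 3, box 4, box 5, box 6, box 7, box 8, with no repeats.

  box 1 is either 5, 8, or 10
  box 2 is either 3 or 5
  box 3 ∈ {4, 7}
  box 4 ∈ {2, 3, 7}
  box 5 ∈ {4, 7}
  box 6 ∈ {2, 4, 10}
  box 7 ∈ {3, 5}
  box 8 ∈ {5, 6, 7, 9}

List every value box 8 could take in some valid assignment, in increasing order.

6, 9

box 2 and box 7 share exactly the 2 values {3, 5}; by pigeonhole those values go to them, so strike 3, 5 from box 1, box 4, box 8.
box 3 and box 5 between them cover only {4, 7} — a naked pair. Remove those values from box 4, box 6, box 8.
box 4 has just one choice, so box 4 = 2. So box 6 can't be 2.
box 6 has just one choice, so box 6 = 10. Strike 10 from box 1.
That leaves box 1 = 8.
No further eliminations apply; box 8 can still be any of 6, 9.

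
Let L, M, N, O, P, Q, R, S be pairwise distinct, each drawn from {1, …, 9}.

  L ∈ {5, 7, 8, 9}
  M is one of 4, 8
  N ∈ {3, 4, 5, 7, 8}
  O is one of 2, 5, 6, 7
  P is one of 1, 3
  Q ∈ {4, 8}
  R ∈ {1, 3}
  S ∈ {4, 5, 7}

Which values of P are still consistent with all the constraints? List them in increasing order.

M and Q share exactly the 2 values {4, 8}; by pigeonhole those values go to them, so strike 4, 8 from L, N, S.
P and R share exactly the 2 values {1, 3}; by pigeonhole those values go to them, so strike 1, 3 from N.
N and S between them cover only {5, 7} — a naked pair. Remove those values from L, O.
L must be 9 (only option left).
No further eliminations apply; P can still be any of 1, 3.

1, 3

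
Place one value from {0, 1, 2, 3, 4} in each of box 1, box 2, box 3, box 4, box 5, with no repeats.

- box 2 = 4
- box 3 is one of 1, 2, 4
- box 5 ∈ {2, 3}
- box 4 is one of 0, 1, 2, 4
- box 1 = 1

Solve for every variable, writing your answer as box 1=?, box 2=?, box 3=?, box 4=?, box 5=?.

box 1=1, box 2=4, box 3=2, box 4=0, box 5=3

box 1 has just one choice, so box 1 = 1. Remove 1 from box 3, box 4.
box 2 has just one choice, so box 2 = 4. Eliminate 4 elsewhere: box 3, box 4.
That leaves box 3 = 2. So box 4, box 5 can't be 2.
box 4's domain is down to {0}, so box 4 = 0.
That leaves box 5 = 3.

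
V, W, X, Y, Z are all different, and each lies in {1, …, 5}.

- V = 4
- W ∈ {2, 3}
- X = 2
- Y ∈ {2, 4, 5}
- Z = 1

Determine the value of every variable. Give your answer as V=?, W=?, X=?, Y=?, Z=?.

V=4, W=3, X=2, Y=5, Z=1

V must be 4 (only option left). Strike 4 from Y.
That leaves X = 2. Strike 2 from W, Y.
Y must be 5 (only option left).
Z has just one choice, so Z = 1.
W has just one choice, so W = 3.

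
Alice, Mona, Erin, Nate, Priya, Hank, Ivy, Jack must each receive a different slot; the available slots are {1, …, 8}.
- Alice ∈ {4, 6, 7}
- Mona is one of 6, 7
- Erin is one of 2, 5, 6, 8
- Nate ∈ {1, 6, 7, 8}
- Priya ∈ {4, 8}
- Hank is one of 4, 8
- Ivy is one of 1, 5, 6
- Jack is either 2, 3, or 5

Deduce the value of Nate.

1

The 8 variables together cover exactly {1, 2, 3, 4, 5, 6, 7, 8} — 8 values for 8 variables — and 3 appears only in Jack's list, so Jack = 3.
Among the 7 still-open variables, 2 fits only Erin (and all 7 values in {1, 2, 4, 5, 6, 7, 8} must be used), so Erin = 2.
Among the 6 still-open variables, 5 fits only Ivy (and all 6 values in {1, 4, 5, 6, 7, 8} must be used), so Ivy = 5.
Among the 5 still-open variables, 1 fits only Nate (and all 5 values in {1, 4, 6, 7, 8} must be used), so Nate = 1.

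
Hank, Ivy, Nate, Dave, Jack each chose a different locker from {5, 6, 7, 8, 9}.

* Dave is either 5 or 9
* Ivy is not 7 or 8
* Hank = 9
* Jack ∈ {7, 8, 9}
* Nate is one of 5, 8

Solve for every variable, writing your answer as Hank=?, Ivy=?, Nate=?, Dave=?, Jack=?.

Hank=9, Ivy=6, Nate=8, Dave=5, Jack=7

Hank must be 9 (only option left). Eliminate 9 elsewhere: Ivy, Dave, Jack.
Dave has just one choice, so Dave = 5. Eliminate 5 elsewhere: Ivy, Nate.
Ivy has just one choice, so Ivy = 6.
Nate has just one choice, so Nate = 8. Remove 8 from Jack.
Jack has just one choice, so Jack = 7.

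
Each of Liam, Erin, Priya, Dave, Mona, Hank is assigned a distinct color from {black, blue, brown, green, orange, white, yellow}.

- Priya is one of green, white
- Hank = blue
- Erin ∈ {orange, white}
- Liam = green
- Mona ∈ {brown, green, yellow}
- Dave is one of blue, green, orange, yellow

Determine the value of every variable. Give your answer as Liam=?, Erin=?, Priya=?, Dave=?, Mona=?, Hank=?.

Liam=green, Erin=orange, Priya=white, Dave=yellow, Mona=brown, Hank=blue

Liam's domain is down to {green}, so Liam = green. So Priya, Dave, Mona can't be green.
Priya has just one choice, so Priya = white. Eliminate white elsewhere: Erin.
Hank must be blue (only option left). Eliminate blue elsewhere: Dave.
Erin's domain is down to {orange}, so Erin = orange. So Dave can't be orange.
Dave must be yellow (only option left). Remove yellow from Mona.
That leaves Mona = brown.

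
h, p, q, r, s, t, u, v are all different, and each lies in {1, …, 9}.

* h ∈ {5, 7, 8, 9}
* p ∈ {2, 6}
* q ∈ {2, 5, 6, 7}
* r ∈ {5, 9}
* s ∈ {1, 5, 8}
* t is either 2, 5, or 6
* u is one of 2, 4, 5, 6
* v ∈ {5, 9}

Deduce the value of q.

7

The 8 variables draw from only 8 values {1, 2, 4, 5, 6, 7, 8, 9}, so each is used; only s can be 1, hence s = 1.
The 7 still-open variables draw from only 7 values {2, 4, 5, 6, 7, 8, 9}, so each is used; only u can be 4, hence u = 4.
Among the 6 still-open variables, 8 fits only h (and all 6 values in {2, 5, 6, 7, 8, 9} must be used), so h = 8.
The 5 still-open variables draw from only 5 values {2, 5, 6, 7, 9}, so each is used; only q can be 7, hence q = 7.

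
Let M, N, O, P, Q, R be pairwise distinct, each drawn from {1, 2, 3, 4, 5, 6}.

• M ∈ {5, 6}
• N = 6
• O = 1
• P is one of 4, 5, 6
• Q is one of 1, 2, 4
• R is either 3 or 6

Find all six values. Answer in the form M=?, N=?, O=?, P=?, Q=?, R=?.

N must be 6 (only option left). Remove 6 from M, P, R.
That leaves O = 1. Eliminate 1 elsewhere: Q.
That leaves R = 3.
M must be 5 (only option left). So P can't be 5.
P must be 4 (only option left). Eliminate 4 elsewhere: Q.
Q must be 2 (only option left).

M=5, N=6, O=1, P=4, Q=2, R=3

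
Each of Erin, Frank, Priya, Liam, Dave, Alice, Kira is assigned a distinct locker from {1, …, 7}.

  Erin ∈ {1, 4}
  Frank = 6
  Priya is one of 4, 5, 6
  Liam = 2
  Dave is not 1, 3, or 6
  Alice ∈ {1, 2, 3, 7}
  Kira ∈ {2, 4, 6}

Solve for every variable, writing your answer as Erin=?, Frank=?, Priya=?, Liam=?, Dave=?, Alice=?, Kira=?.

Frank's domain is down to {6}, so Frank = 6. Remove 6 from Priya, Kira.
That leaves Liam = 2. Strike 2 from Dave, Alice, Kira.
That leaves Kira = 4. Remove 4 from Erin, Priya, Dave.
Erin's domain is down to {1}, so Erin = 1. So Alice can't be 1.
Priya has just one choice, so Priya = 5. So Dave can't be 5.
Dave's domain is down to {7}, so Dave = 7. Eliminate 7 elsewhere: Alice.
That leaves Alice = 3.

Erin=1, Frank=6, Priya=5, Liam=2, Dave=7, Alice=3, Kira=4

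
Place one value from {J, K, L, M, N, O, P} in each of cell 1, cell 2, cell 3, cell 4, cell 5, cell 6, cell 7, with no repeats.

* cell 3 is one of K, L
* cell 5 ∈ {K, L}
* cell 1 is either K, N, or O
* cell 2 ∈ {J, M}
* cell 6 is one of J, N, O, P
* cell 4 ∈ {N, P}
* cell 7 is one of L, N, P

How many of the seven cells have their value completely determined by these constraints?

The 7 variables draw from only 7 values {J, K, L, M, N, O, P}, so each is used; only cell 2 can be M, hence cell 2 = M.
The 6 still-open variables draw from only 6 values {J, K, L, N, O, P}, so each is used; only cell 6 can be J, hence cell 6 = J.
Among the 5 still-open variables, O fits only cell 1 (and all 5 values in {K, L, N, O, P} must be used), so cell 1 = O.
cell 3 and cell 5 share exactly the 2 values {K, L}; by pigeonhole those values go to them, so strike K, L from cell 7.
Determined: cell 1=O, cell 2=M, cell 6=J. The other cells each still have more than one consistent value. That makes 3.

3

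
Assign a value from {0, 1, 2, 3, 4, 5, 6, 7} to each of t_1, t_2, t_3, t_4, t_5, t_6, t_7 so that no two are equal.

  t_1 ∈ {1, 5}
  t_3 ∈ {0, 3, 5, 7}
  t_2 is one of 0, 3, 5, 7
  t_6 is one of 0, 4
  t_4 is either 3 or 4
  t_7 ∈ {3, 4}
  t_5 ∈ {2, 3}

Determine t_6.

0

Among the 7 variables, 1 fits only t_1 (and all 7 values in {0, 1, 2, 3, 4, 5, 7} must be used), so t_1 = 1.
The 6 still-open variables together cover exactly {0, 2, 3, 4, 5, 7} — 6 values for 6 variables — and 2 appears only in t_5's list, so t_5 = 2.
The 2 variables t_4 and t_7 are confined to {3, 4}, which locks those values in; drop them from t_2, t_3, t_6.
So t_6 = 0.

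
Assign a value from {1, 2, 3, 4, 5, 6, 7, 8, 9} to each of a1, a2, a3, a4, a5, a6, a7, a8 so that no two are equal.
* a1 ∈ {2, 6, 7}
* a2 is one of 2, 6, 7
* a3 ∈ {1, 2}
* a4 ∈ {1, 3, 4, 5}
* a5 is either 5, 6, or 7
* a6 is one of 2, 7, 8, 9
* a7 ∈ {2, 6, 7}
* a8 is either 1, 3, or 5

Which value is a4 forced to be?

a1, a2, a7 between them cover only {2, 6, 7} — a naked triple. Remove those values from a3, a5, a6.
That leaves a3 = 1. So a4, a8 can't be 1.
a5 has just one choice, so a5 = 5. Remove 5 from a4, a8.
a8's domain is down to {3}, so a8 = 3. Remove 3 from a4.
So a4 = 4.

4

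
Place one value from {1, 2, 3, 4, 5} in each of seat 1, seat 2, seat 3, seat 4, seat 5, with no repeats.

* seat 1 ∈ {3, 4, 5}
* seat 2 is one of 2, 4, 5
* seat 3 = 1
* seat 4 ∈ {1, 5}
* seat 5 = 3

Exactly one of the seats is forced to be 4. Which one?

seat 3 must be 1 (only option left). Strike 1 from seat 4.
That leaves seat 4 = 5. Strike 5 from seat 1, seat 2.
seat 5 has just one choice, so seat 5 = 3. Eliminate 3 elsewhere: seat 1.
So 4 goes to seat 1.

seat 1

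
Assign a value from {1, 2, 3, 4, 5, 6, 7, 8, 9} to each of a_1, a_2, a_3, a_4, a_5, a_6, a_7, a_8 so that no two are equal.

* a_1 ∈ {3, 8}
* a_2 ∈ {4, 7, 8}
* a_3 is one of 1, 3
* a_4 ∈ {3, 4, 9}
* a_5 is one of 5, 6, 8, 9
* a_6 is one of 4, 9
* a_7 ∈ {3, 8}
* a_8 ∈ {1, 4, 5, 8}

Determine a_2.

Among the 8 variables, 6 fits only a_5 (and all 8 values in {1, 3, 4, 5, 6, 7, 8, 9} must be used), so a_5 = 6.
Among the 7 still-open variables, 5 fits only a_8 (and all 7 values in {1, 3, 4, 5, 7, 8, 9} must be used), so a_8 = 5.
The 6 still-open variables draw from only 6 values {1, 3, 4, 7, 8, 9}, so each is used; only a_3 can be 1, hence a_3 = 1.
Among the 5 still-open variables, 7 fits only a_2 (and all 5 values in {3, 4, 7, 8, 9} must be used), so a_2 = 7.

7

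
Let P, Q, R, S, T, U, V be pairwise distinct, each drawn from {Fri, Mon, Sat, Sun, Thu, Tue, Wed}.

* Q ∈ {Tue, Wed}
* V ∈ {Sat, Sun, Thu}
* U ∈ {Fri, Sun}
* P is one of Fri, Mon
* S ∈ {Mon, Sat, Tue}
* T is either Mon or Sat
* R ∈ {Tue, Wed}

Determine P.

Among the 7 variables, Thu fits only V (and all 7 values in {Fri, Mon, Sat, Sun, Thu, Tue, Wed} must be used), so V = Thu.
The 6 still-open variables draw from only 6 values {Fri, Mon, Sat, Sun, Tue, Wed}, so each is used; only U can be Sun, hence U = Sun.
The 5 still-open variables together cover exactly {Fri, Mon, Sat, Tue, Wed} — 5 values for 5 variables — and Fri appears only in P's list, so P = Fri.

Fri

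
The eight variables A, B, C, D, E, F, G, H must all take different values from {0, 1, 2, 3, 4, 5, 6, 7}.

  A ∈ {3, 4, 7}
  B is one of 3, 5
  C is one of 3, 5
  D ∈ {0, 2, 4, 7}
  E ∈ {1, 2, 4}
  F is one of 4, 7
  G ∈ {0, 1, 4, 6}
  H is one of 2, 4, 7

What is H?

Among the 8 variables, 6 fits only G (and all 8 values in {0, 1, 2, 3, 4, 5, 6, 7} must be used), so G = 6.
The 7 still-open variables together cover exactly {0, 1, 2, 3, 4, 5, 7} — 7 values for 7 variables — and 0 appears only in D's list, so D = 0.
Among the 6 still-open variables, 1 fits only E (and all 6 values in {1, 2, 3, 4, 5, 7} must be used), so E = 1.
The 5 still-open variables together cover exactly {2, 3, 4, 5, 7} — 5 values for 5 variables — and 2 appears only in H's list, so H = 2.

2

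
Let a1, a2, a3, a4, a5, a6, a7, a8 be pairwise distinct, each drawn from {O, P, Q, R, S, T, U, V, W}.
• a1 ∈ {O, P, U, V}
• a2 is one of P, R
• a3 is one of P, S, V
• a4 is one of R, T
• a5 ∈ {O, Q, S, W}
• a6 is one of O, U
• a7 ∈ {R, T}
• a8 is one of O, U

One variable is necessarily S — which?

a3

a4 and a7 share exactly the 2 values {R, T}; by pigeonhole those values go to them, so strike R, T from a2.
a2's domain is down to {P}, so a2 = P. Eliminate P elsewhere: a1, a3.
The 2 variables a6 and a8 are confined to {O, U}, which locks those values in; drop them from a1, a5.
a1's domain is down to {V}, so a1 = V. Eliminate V elsewhere: a3.
So S goes to a3.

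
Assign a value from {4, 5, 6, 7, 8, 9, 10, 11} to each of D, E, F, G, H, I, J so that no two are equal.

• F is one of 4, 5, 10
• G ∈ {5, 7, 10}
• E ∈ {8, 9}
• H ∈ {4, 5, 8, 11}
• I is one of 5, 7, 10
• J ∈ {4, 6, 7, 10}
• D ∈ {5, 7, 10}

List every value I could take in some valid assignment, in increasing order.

D, G, I between them cover only {5, 7, 10} — a naked triple. Remove those values from F, H, J.
F has just one choice, so F = 4. So H, J can't be 4.
J has just one choice, so J = 6.
No further eliminations apply; I can still be any of 5, 7, 10.

5, 7, 10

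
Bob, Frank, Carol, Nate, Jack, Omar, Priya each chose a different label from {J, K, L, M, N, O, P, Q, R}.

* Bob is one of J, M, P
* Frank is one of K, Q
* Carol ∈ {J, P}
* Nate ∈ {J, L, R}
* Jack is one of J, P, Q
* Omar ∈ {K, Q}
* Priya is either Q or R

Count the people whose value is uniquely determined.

3

Among the 7 variables, L fits only Nate (and all 7 values in {J, K, L, M, P, Q, R} must be used), so Nate = L.
The 6 still-open variables together cover exactly {J, K, M, P, Q, R} — 6 values for 6 variables — and M appears only in Bob's list, so Bob = M.
The 5 still-open variables draw from only 5 values {J, K, P, Q, R}, so each is used; only Priya can be R, hence Priya = R.
Frank and Omar share exactly the 2 values {K, Q}; by pigeonhole those values go to them, so strike K, Q from Jack.
Determined: Bob=M, Nate=L, Priya=R. The other people each still have more than one consistent value. That makes 3.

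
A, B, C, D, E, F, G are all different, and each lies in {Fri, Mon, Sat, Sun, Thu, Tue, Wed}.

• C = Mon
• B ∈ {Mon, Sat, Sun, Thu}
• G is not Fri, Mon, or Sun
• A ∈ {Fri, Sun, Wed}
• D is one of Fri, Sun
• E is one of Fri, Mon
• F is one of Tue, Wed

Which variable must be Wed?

C has just one choice, so C = Mon. Eliminate Mon elsewhere: B, E.
E must be Fri (only option left). Strike Fri from A, D.
That leaves D = Sun. Remove Sun from A, B.
So Wed goes to A.

A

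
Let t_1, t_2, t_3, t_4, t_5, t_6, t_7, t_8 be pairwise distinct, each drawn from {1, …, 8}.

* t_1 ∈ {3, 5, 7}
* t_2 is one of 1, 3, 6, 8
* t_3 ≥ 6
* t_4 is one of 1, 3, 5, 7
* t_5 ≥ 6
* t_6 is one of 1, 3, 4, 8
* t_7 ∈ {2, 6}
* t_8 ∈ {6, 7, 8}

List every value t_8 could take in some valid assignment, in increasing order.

The 8 variables together cover exactly {1, 2, 3, 4, 5, 6, 7, 8} — 8 values for 8 variables — and 2 appears only in t_7's list, so t_7 = 2.
Among the 7 still-open variables, 4 fits only t_6 (and all 7 values in {1, 3, 4, 5, 6, 7, 8} must be used), so t_6 = 4.
t_3, t_5, t_8 between them cover only {6, 7, 8} — a naked triple. Remove those values from t_1, t_2, t_4.
No further eliminations apply; t_8 can still be any of 6, 7, 8.

6, 7, 8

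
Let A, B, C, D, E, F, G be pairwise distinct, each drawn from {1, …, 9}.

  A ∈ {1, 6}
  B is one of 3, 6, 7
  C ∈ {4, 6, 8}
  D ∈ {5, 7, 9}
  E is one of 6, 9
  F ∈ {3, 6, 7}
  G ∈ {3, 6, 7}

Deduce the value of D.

B, F, G share exactly the 3 values {3, 6, 7}; by pigeonhole those values go to them, so strike 3, 6, 7 from A, C, D, E.
That leaves A = 1.
E has just one choice, so E = 9. Eliminate 9 elsewhere: D.
So D = 5.

5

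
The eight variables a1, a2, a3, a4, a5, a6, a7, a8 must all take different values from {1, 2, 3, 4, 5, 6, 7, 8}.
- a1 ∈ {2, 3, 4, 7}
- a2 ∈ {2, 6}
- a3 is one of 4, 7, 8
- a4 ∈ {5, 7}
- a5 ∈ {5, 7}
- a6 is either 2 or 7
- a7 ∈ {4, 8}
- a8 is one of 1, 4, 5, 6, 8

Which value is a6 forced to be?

The 8 variables together cover exactly {1, 2, 3, 4, 5, 6, 7, 8} — 8 values for 8 variables — and 1 appears only in a8's list, so a8 = 1.
The 7 still-open variables together cover exactly {2, 3, 4, 5, 6, 7, 8} — 7 values for 7 variables — and 3 appears only in a1's list, so a1 = 3.
The 6 still-open variables draw from only 6 values {2, 4, 5, 6, 7, 8}, so each is used; only a2 can be 6, hence a2 = 6.
The 5 still-open variables draw from only 5 values {2, 4, 5, 7, 8}, so each is used; only a6 can be 2, hence a6 = 2.

2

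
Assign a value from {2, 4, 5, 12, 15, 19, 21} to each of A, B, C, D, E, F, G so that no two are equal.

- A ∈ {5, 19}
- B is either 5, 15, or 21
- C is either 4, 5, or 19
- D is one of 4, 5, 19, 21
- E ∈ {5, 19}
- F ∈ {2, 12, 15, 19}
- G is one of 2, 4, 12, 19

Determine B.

A and E between them cover only {5, 19} — a naked pair. Remove those values from B, C, D, F, G.
C's domain is down to {4}, so C = 4. Remove 4 from D, G.
D must be 21 (only option left). So B can't be 21.
So B = 15.

15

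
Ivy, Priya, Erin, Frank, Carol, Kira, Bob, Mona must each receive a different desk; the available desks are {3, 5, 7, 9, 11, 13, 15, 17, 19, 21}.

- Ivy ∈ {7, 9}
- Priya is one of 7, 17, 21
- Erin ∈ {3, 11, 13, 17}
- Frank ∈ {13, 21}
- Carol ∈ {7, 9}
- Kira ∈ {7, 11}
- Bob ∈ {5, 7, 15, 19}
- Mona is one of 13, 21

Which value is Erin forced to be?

The 2 variables Ivy and Carol are confined to {7, 9}, which locks those values in; drop them from Priya, Kira, Bob.
Kira must be 11 (only option left). So Erin can't be 11.
Frank and Mona share exactly the 2 values {13, 21}; by pigeonhole those values go to them, so strike 13, 21 from Priya, Erin.
Priya must be 17 (only option left). So Erin can't be 17.
So Erin = 3.

3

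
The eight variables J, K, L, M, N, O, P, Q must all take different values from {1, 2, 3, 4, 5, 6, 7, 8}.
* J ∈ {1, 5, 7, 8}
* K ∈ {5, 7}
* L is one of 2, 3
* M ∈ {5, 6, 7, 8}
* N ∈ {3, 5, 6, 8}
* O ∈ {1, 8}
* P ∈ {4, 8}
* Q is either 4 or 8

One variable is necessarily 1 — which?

O

The 8 variables draw from only 8 values {1, 2, 3, 4, 5, 6, 7, 8}, so each is used; only L can be 2, hence L = 2.
Among the 7 still-open variables, 3 fits only N (and all 7 values in {1, 3, 4, 5, 6, 7, 8} must be used), so N = 3.
The 6 still-open variables draw from only 6 values {1, 4, 5, 6, 7, 8}, so each is used; only M can be 6, hence M = 6.
P and Q share exactly the 2 values {4, 8}; by pigeonhole those values go to them, so strike 4, 8 from J, O.
So 1 goes to O.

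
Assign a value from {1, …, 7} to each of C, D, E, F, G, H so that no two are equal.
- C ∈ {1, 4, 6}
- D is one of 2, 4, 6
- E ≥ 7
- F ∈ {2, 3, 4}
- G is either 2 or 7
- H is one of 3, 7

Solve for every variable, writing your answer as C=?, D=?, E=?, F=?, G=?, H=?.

E must be 7 (only option left). So G, H can't be 7.
G's domain is down to {2}, so G = 2. Remove 2 from D, F.
That leaves H = 3. Strike 3 from F.
F's domain is down to {4}, so F = 4. So C, D can't be 4.
D has just one choice, so D = 6. So C can't be 6.
C has just one choice, so C = 1.

C=1, D=6, E=7, F=4, G=2, H=3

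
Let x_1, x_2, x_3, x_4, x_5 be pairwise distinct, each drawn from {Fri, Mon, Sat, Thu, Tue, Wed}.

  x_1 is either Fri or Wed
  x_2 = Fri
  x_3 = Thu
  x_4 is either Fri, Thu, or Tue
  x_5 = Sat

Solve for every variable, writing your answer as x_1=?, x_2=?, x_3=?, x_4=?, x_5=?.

x_2 has just one choice, so x_2 = Fri. Strike Fri from x_1, x_4.
x_3 has just one choice, so x_3 = Thu. So x_4 can't be Thu.
That leaves x_4 = Tue.
x_5's domain is down to {Sat}, so x_5 = Sat.
x_1 must be Wed (only option left).

x_1=Wed, x_2=Fri, x_3=Thu, x_4=Tue, x_5=Sat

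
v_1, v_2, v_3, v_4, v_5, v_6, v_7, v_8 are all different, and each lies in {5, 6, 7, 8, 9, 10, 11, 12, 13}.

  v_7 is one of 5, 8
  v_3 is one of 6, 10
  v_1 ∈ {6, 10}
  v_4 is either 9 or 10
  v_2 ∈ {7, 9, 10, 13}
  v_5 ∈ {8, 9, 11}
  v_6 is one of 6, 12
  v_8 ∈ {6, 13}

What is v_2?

v_1 and v_3 between them cover only {6, 10} — a naked pair. Remove those values from v_2, v_4, v_6, v_8.
v_4 has just one choice, so v_4 = 9. Remove 9 from v_2, v_5.
v_6 must be 12 (only option left).
That leaves v_8 = 13. Remove 13 from v_2.
So v_2 = 7.

7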